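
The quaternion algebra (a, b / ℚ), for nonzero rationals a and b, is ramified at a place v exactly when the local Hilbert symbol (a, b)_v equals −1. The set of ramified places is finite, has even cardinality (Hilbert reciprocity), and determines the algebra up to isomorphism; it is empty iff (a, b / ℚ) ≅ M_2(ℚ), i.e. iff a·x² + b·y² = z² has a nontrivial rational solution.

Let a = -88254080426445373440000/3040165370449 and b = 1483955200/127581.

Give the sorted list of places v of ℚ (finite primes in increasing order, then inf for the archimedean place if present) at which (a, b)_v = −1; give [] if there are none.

[2, 3, 11, 19, 23, 29]

(a, b) ≡ (-6061, 483) mod (ℚ^×)²; places V = {2, 3, 5, 7, 11, 13, 19, 23, 29, 41, 43, ∞}.
(a,b)_19: α=1, u≡1; β=0, v≡13 (mod 19); (1|19)=+1, (13|19)=-1; sign (−1)^0·+1^0·-1^1 = -1.
(a,b)_43: α=-4, u≡5; β=-2, v≡10 (mod 43); (5|43)=-1, (10|43)=+1; sign (−1)^0·-1^-2·+1^-4 = +1.
(a,b)_23: α=-2, u≡22; β=-1, v≡19 (mod 23); (22|23)=-1, (19|23)=-1; sign (−1)^0·-1^-1·-1^-2 = -1.
(a,b)_11: α=1, u≡2; β=0, v≡8 (mod 11); (2|11)=-1, (8|11)=-1; sign (−1)^0·-1^0·-1^1 = -1.
(a,b)_7: α=4, u≡4; β=3, v≡6 (mod 7); (4|7)=+1, (6|7)=-1; sign (−1)^0·+1^3·-1^4 = +1.
(a,b)_3: α=4, u≡2; β=-1, v≡2 (mod 3); (2|3)=-1, (2|3)=-1; sign (−1)^0·-1^-1·-1^4 = -1.
(a,b)_29: α=1, u≡20; β=0, v≡26 (mod 29); (20|29)=+1, (26|29)=-1; sign (−1)^0·+1^0·-1^1 = -1.
(a,b)_41: α=-2, u≡30; β=0, v≡40 (mod 41); (30|41)=-1, (40|41)=+1; sign (−1)^0·-1^0·+1^-2 = +1.
(a,b)_∞: sgn(-6061)=−, sgn(483)=+, so +1.
(a,b)_2: α=22, β=10; u≡3, v≡3 (mod 8); ε(u)ε(v)=1·1, αω(v)=22·1, βω(u)=10·1; sum ≡ 1  ⇒  -1.
(a,b)_13: α=4, u≡4; β=2, v≡11 (mod 13); (4|13)=+1, (11|13)=-1; sign (−1)^0·+1^2·-1^4 = +1.
(a,b)_5: α=4, u≡4; β=2, v≡3 (mod 5); (4|5)=+1, (3|5)=-1; sign (−1)^0·+1^2·-1^4 = +1.
Ram(-6061, 483) = {2, 3, 11, 19, 23, 29}; no ℚ_2-point on the conic.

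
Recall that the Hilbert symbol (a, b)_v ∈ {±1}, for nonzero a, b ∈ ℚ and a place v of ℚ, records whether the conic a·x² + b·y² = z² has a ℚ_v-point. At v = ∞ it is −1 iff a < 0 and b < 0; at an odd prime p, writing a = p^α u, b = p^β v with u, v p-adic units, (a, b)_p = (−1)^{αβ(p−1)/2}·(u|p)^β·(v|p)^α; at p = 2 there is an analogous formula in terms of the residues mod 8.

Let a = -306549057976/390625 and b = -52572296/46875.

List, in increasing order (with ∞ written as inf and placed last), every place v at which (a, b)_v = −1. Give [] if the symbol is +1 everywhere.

[2, 3, 7, 17, 23, inf]

Mod squares: a ≡ -46, b ≡ -16422. Check v ∈ {∞, 2, 3, 5, 7, 17, 23}.
v=2: v_2(a)=3, v_2(b)=3; units ≡ 1, 5 (mod 8); ε·ε+αω+βω = 0·0+3·1+3·0 ≡ 1  ⇒  (a,b)_2 = -1.
v=17: a=17^2·(≡3), b=17^1·(≡14) mod 17; (3|17)=-1, (14|17)=-1; (−1)^{2·1·8}·(-1)^1·(-1)^2 = -1.
v=5: a=5^-8·(≡4), b=5^-6·(≡3) mod 5; (4|5)=+1, (3|5)=-1; (−1)^{-8·-6·2}·(+1)^-6·(-1)^-8 = +1.
v=23: a=23^1·(≡14), b=23^1·(≡11) mod 23; (14|23)=-1, (11|23)=-1; (−1)^{1·1·11}·(-1)^1·(-1)^1 = -1.
v=7: a=7^8·(≡6), b=7^5·(≡5) mod 7; (6|7)=-1, (5|7)=-1; (−1)^{8·5·3}·(-1)^5·(-1)^8 = -1.
v=∞: -46 < 0 and -16422 < 0  ⇒  (a,b)_∞ = -1.
v=3: a=3^0·(≡2), b=3^-1·(≡1) mod 3; (2|3)=-1, (1|3)=+1; (−1)^{0·-1·1}·(-1)^-1·(+1)^0 = -1.
(-46, -16422 / ℚ) ramifies at {2, 3, 7, 17, 23, ∞}: a division algebra.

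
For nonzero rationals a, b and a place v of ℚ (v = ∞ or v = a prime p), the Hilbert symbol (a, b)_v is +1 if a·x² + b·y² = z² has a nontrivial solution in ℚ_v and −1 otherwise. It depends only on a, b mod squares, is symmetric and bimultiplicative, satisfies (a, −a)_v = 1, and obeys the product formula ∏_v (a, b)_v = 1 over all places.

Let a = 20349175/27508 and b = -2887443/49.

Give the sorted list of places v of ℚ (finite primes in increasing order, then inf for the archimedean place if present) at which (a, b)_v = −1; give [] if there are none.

Mod squares: a ≡ 91, b ≡ -320827. Check v ∈ {∞, 2, 3, 5, 7, 11, 13, 23, 29, 31, 37}.
v=2: v_2(a)=-2, v_2(b)=0; units ≡ 3, 5 (mod 8); ε·ε+αω+βω = 1·0+-2·1+0·1 ≡ 0  ⇒  (a,b)_2 = +1.
v=29: a=29^0·(≡23), b=29^1·(≡14) mod 29; (23|29)=+1, (14|29)=-1; (−1)^{0·1·14}·(+1)^1·(-1)^0 = +1.
v=5: a=5^2·(≡4), b=5^0·(≡3) mod 5; (4|5)=+1, (3|5)=-1; (−1)^{2·0·2}·(+1)^0·(-1)^2 = +1.
v=31: a=31^2·(≡3), b=31^0·(≡27) mod 31; (3|31)=-1, (27|31)=-1; (−1)^{2·0·15}·(-1)^0·(-1)^2 = +1.
v=13: a=13^-1·(≡8), b=13^1·(≡2) mod 13; (8|13)=-1, (2|13)=-1; (−1)^{-1·1·6}·(-1)^1·(-1)^-1 = +1.
v=23: a=23^-2·(≡22), b=23^1·(≡13) mod 23; (22|23)=-1, (13|23)=+1; (−1)^{-2·1·11}·(-1)^1·(+1)^-2 = -1.
v=37: a=37^0·(≡32), b=37^1·(≡18) mod 37; (32|37)=-1, (18|37)=-1; (−1)^{0·1·18}·(-1)^1·(-1)^0 = -1.
v=∞: 91 > 0 and -320827 < 0  ⇒  (a,b)_∞ = +1.
v=11: a=11^2·(≡5), b=11^0·(≡7) mod 11; (5|11)=+1, (7|11)=-1; (−1)^{2·0·5}·(+1)^0·(-1)^2 = +1.
v=7: a=7^1·(≡6), b=7^-2·(≡1) mod 7; (6|7)=-1, (1|7)=+1; (−1)^{1·-2·3}·(-1)^-2·(+1)^1 = +1.
v=3: a=3^0·(≡1), b=3^2·(≡2) mod 3; (1|3)=+1, (2|3)=-1; (−1)^{0·2·1}·(+1)^2·(-1)^0 = +1.
Ram(91, -320827) = {23, 37}; no ℚ_23-point on the conic.

[23, 37]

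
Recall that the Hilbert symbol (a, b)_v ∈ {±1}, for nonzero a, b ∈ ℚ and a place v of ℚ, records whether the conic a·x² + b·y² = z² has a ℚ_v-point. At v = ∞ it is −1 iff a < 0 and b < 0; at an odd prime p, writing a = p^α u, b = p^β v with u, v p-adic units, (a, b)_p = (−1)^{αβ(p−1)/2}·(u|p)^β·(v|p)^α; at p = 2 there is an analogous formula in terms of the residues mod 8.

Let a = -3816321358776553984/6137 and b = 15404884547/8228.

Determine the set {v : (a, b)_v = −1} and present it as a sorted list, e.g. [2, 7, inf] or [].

[17, 43, 47, 53]

(a, b) ≡ (-2542418, 1549603771) mod (ℚ^×)²; places V = {2, 7, 11, 13, 17, 19, 23, 37, 43, 47, 53, ∞}.
(a,b)_43: α=1, u≡37; β=1, v≡29 (mod 43); (37|43)=-1, (29|43)=-1; sign (−1)^1·-1^1·-1^1 = -1.
(a,b)_13: α=0, u≡7; β=2, v≡3 (mod 13); (7|13)=-1, (3|13)=+1; sign (−1)^0·-1^2·+1^0 = +1.
(a,b)_2: α=9, β=-2; u≡7, v≡3 (mod 8); ε(u)ε(v)=1·1, αω(v)=9·1, βω(u)=-2·0; sum ≡ 0  ⇒  +1.
(a,b)_∞: sgn(-2542418)=−, sgn(1549603771)=+, so +1.
(a,b)_17: α=-1, u≡10; β=-1, v≡9 (mod 17); (10|17)=-1, (9|17)=+1; sign (−1)^0·-1^-1·+1^-1 = -1.
(a,b)_23: α=2, u≡4; β=1, v≡1 (mod 23); (4|23)=+1, (1|23)=+1; sign (−1)^0·+1^1·+1^2 = +1.
(a,b)_37: α=3, u≡22; β=1, v≡5 (mod 37); (22|37)=-1, (5|37)=-1; sign (−1)^0·-1^1·-1^3 = +1.
(a,b)_11: α=0, u≡5; β=-2, v≡4 (mod 11); (5|11)=+1, (4|11)=+1; sign (−1)^0·+1^-2·+1^0 = +1.
(a,b)_7: α=2, u≡6; β=0, v≡1 (mod 7); (6|7)=-1, (1|7)=+1; sign (−1)^0·-1^0·+1^2 = +1.
(a,b)_19: α=-2, u≡14; β=0, v≡4 (mod 19); (14|19)=-1, (4|19)=+1; sign (−1)^0·-1^0·+1^-2 = +1.
(a,b)_53: α=2, u≡32; β=1, v≡8 (mod 53); (32|53)=-1, (8|53)=-1; sign (−1)^0·-1^1·-1^2 = -1.
(a,b)_47: α=1, u≡1; β=1, v≡8 (mod 47); (1|47)=+1, (8|47)=+1; sign (−1)^1·+1^1·+1^1 = -1.
|Ram(-2542418, 1549603771)| = 4, even; anisotropic at {17, 43, 47, 53}.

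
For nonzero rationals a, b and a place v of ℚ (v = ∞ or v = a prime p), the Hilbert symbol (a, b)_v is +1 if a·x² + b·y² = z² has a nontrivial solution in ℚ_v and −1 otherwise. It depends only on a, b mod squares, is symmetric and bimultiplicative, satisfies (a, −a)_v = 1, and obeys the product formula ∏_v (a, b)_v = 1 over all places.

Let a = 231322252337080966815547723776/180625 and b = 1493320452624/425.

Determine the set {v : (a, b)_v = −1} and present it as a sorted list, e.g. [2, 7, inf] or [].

(a, b) ≡ (8569, 8621193) mod (ℚ^×)²; places V = {2, 3, 5, 7, 11, 13, 17, 19, 31, 41, ∞}.
(a,b)_19: α=3, u≡10; β=1, v≡12 (mod 19); (10|19)=-1, (12|19)=-1; sign (−1)^1·-1^1·-1^3 = -1.
(a,b)_41: α=3, u≡32; β=1, v≡18 (mod 41); (32|41)=+1, (18|41)=+1; sign (−1)^0·+1^1·+1^3 = +1.
(a,b)_13: α=0, u≡5; β=2, v≡1 (mod 13); (5|13)=-1, (1|13)=+1; sign (−1)^0·-1^2·+1^0 = +1.
(a,b)_11: α=5, u≡5; β=2, v≡4 (mod 11); (5|11)=+1, (4|11)=+1; sign (−1)^0·+1^2·+1^5 = +1.
(a,b)_17: α=-2, u≡2; β=-1, v≡13 (mod 17); (2|17)=+1, (13|17)=+1; sign (−1)^0·+1^-1·+1^-2 = +1.
(a,b)_3: α=8, u≡1; β=3, v≡1 (mod 3); (1|3)=+1, (1|3)=+1; sign (−1)^0·+1^3·+1^8 = +1.
(a,b)_∞: sgn(8569)=+, sgn(8621193)=+, so +1.
(a,b)_7: α=6, u≡2; β=1, v≡5 (mod 7); (2|7)=+1, (5|7)=-1; sign (−1)^0·+1^1·-1^6 = +1.
(a,b)_5: α=-4, u≡4; β=-2, v≡2 (mod 5); (4|5)=+1, (2|5)=-1; sign (−1)^0·+1^-2·-1^-4 = +1.
(a,b)_2: α=12, β=4; u≡1, v≡1 (mod 8); ε(u)ε(v)=0·0, αω(v)=12·0, βω(u)=4·0; sum ≡ 0  ⇒  +1.
(a,b)_31: α=2, u≡21; β=1, v≡28 (mod 31); (21|31)=-1, (28|31)=+1; sign (−1)^0·-1^1·+1^2 = -1.
Ram(8569, 8621193) = {19, 31}; no ℚ_19-point on the conic.

[19, 31]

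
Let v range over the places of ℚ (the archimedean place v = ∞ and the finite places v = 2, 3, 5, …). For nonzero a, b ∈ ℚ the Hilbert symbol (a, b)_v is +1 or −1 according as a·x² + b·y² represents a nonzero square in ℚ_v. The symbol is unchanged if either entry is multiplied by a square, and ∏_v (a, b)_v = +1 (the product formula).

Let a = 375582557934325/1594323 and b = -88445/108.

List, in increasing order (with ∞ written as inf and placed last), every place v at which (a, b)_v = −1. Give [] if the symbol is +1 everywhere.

Mod squares: a ≡ 399, b ≡ -15. Check v ∈ {∞, 2, 3, 5, 7, 19}.
v=5: a=5^2·(≡1), b=5^1·(≡2) mod 5; (1|5)=+1, (2|5)=-1; (−1)^{2·1·2}·(+1)^1·(-1)^2 = +1.
v=19: a=19^7·(≡2), b=19^2·(≡6) mod 19; (2|19)=-1, (6|19)=+1; (−1)^{7·2·9}·(-1)^2·(+1)^7 = +1.
v=7: a=7^5·(≡2), b=7^2·(≡5) mod 7; (2|7)=+1, (5|7)=-1; (−1)^{5·2·3}·(+1)^2·(-1)^5 = -1.
v=3: a=3^-13·(≡1), b=3^-3·(≡1) mod 3; (1|3)=+1, (1|3)=+1; (−1)^{-13·-3·1}·(+1)^-3·(+1)^-13 = -1.
v=2: v_2(a)=0, v_2(b)=-2; units ≡ 7, 1 (mod 8); ε·ε+αω+βω = 1·0+0·0+-2·0 ≡ 0  ⇒  (a,b)_2 = +1.
v=∞: 399 > 0 and -15 < 0  ⇒  (a,b)_∞ = +1.
Ram(399, -15) = {3, 7}; no ℚ_3-point on the conic.

[3, 7]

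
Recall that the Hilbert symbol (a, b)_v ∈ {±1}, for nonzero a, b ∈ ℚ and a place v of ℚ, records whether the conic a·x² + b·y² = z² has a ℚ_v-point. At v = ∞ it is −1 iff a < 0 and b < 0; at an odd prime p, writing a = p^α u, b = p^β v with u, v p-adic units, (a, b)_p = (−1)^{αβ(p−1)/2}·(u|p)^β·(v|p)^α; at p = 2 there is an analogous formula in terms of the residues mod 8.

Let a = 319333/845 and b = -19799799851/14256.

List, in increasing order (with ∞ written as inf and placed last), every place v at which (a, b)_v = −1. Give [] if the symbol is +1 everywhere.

Mod squares: a ≡ 665, b ≡ -9889. Check v ∈ {∞, 2, 3, 5, 7, 11, 13, 19, 29, 31}.
v=3: a=3^0·(≡2), b=3^-4·(≡2) mod 3; (2|3)=-1, (2|3)=-1; (−1)^{0·-4·1}·(-1)^-4·(-1)^0 = +1.
v=7: a=7^5·(≡1), b=7^0·(≡2) mod 7; (1|7)=+1, (2|7)=+1; (−1)^{5·0·3}·(+1)^0·(+1)^5 = +1.
v=11: a=11^0·(≡4), b=11^-1·(≡9) mod 11; (4|11)=+1, (9|11)=+1; (−1)^{0·-1·5}·(+1)^-1·(+1)^0 = +1.
v=2: v_2(a)=0, v_2(b)=-4; units ≡ 1, 7 (mod 8); ε·ε+αω+βω = 0·1+0·0+-4·0 ≡ 0  ⇒  (a,b)_2 = +1.
v=19: a=19^1·(≡16), b=19^4·(≡2) mod 19; (16|19)=+1, (2|19)=-1; (−1)^{1·4·9}·(+1)^4·(-1)^1 = -1.
v=∞: 665 > 0 and -9889 < 0  ⇒  (a,b)_∞ = +1.
v=31: a=31^0·(≡8), b=31^1·(≡21) mod 31; (8|31)=+1, (21|31)=-1; (−1)^{0·1·15}·(+1)^1·(-1)^0 = +1.
v=13: a=13^-2·(≡8), b=13^2·(≡1) mod 13; (8|13)=-1, (1|13)=+1; (−1)^{-2·2·6}·(-1)^2·(+1)^-2 = +1.
v=29: a=29^0·(≡18), b=29^1·(≡9) mod 29; (18|29)=-1, (9|29)=+1; (−1)^{0·1·14}·(-1)^1·(+1)^0 = -1.
v=5: a=5^-1·(≡2), b=5^0·(≡4) mod 5; (2|5)=-1, (4|5)=+1; (−1)^{-1·0·2}·(-1)^0·(+1)^-1 = +1.
(665, -9889 / ℚ) ramifies at {19, 29}: a division algebra.

[19, 29]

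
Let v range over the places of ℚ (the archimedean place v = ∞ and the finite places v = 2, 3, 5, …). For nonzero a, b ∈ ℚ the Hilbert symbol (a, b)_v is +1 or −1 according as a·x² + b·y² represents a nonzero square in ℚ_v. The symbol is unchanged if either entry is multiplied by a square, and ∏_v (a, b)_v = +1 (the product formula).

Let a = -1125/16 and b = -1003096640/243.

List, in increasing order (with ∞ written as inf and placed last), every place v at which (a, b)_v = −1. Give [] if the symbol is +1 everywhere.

(a, b) ≡ (-5, -959595) mod (ℚ^×)²; places V = {2, 3, 5, 7, 13, 19, 37, ∞}.
(a,b)_37: α=0, u≡6; β=1, v≡5 (mod 37); (6|37)=-1, (5|37)=-1; sign (−1)^0·-1^1·-1^0 = -1.
(a,b)_19: α=0, u≡14; β=1, v≡5 (mod 19); (14|19)=-1, (5|19)=+1; sign (−1)^0·-1^1·+1^0 = -1.
(a,b)_13: α=0, u≡2; β=1, v≡10 (mod 13); (2|13)=-1, (10|13)=+1; sign (−1)^0·-1^1·+1^0 = -1.
(a,b)_7: α=0, u≡1; β=3, v≡3 (mod 7); (1|7)=+1, (3|7)=-1; sign (−1)^0·+1^3·-1^0 = +1.
(a,b)_5: α=3, u≡1; β=1, v≡4 (mod 5); (1|5)=+1, (4|5)=+1; sign (−1)^0·+1^1·+1^3 = +1.
(a,b)_2: α=-4, β=6; u≡3, v≡5 (mod 8); ε(u)ε(v)=1·0, αω(v)=-4·1, βω(u)=6·1; sum ≡ 0  ⇒  +1.
(a,b)_3: α=2, u≡1; β=-5, v≡1 (mod 3); (1|3)=+1, (1|3)=+1; sign (−1)^0·+1^-5·+1^2 = +1.
(a,b)_∞: sgn(-5)=−, sgn(-959595)=−, so -1.
(-5, -959595 / ℚ) ramifies at {13, 19, 37, ∞}: a division algebra.

[13, 19, 37, inf]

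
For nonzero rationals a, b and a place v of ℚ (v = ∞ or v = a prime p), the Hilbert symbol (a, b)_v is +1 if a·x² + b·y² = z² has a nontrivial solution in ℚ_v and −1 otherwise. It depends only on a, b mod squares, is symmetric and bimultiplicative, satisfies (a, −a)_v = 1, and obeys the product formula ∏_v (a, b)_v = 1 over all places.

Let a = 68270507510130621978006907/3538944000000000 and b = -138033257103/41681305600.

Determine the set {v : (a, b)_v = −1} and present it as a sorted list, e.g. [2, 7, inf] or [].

(a, b) ≡ (6045, -23) mod (ℚ^×)²; places V = {2, 3, 5, 7, 11, 13, 17, 23, 29, 31, 41, ∞}.
(a,b)_7: α=4, u≡2; β=4, v≡3 (mod 7); (2|7)=+1, (3|7)=-1; sign (−1)^0·+1^4·-1^4 = +1.
(a,b)_13: α=3, u≡12; β=0, v≡1 (mod 13); (12|13)=+1, (1|13)=+1; sign (−1)^0·+1^0·+1^3 = +1.
(a,b)_31: α=7, u≡10; β=2, v≡1 (mod 31); (10|31)=+1, (1|31)=+1; sign (−1)^0·+1^2·+1^7 = +1.
(a,b)_41: α=2, u≡9; β=0, v≡18 (mod 41); (9|41)=+1, (18|41)=+1; sign (−1)^0·+1^0·+1^2 = +1.
(a,b)_17: α=0, u≡12; β=2, v≡3 (mod 17); (12|17)=-1, (3|17)=-1; sign (−1)^0·-1^2·-1^0 = +1.
(a,b)_5: α=-9, u≡4; β=-2, v≡3 (mod 5); (4|5)=+1, (3|5)=-1; sign (−1)^0·+1^-2·-1^-9 = -1.
(a,b)_11: α=0, u≡8; β=-2, v≡8 (mod 11); (8|11)=-1, (8|11)=-1; sign (−1)^0·-1^-2·-1^0 = +1.
(a,b)_2: α=-26, β=-14; u≡5, v≡1 (mod 8); ε(u)ε(v)=0·0, αω(v)=-26·0, βω(u)=-14·1; sum ≡ 0  ⇒  +1.
(a,b)_3: α=-3, u≡2; β=2, v≡1 (mod 3); (2|3)=-1, (1|3)=+1; sign (−1)^0·-1^2·+1^-3 = +1.
(a,b)_29: α=0, u≡23; β=-2, v≡1 (mod 29); (23|29)=+1, (1|29)=+1; sign (−1)^0·+1^-2·+1^0 = +1.
(a,b)_∞: sgn(6045)=+, sgn(-23)=−, so +1.
(a,b)_23: α=4, u≡11; β=1, v≡15 (mod 23); (11|23)=-1, (15|23)=-1; sign (−1)^0·-1^1·-1^4 = -1.
|Ram(6045, -23)| = 2, even; anisotropic at {5, 23}.

[5, 23]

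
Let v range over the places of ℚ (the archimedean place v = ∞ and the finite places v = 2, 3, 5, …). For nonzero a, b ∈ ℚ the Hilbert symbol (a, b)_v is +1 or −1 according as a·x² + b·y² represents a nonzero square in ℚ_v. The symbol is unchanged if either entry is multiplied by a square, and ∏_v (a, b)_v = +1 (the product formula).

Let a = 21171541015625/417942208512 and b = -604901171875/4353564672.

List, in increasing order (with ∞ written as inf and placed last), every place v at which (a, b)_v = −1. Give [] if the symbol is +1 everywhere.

(a, b) ≡ (19635, -374) mod (ℚ^×)²; places V = {2, 3, 5, 7, 11, 13, 17, ∞}.
(a,b)_17: α=1, u≡13; β=1, v≡10 (mod 17); (13|17)=+1, (10|17)=-1; sign (−1)^0·+1^1·-1^1 = -1.
(a,b)_7: α=3, u≡3; β=2, v≡4 (mod 7); (3|7)=-1, (4|7)=+1; sign (−1)^0·-1^2·+1^3 = +1.
(a,b)_11: α=1, u≡9; β=1, v≡8 (mod 11); (9|11)=+1, (8|11)=-1; sign (−1)^1·+1^1·-1^1 = +1.
(a,b)_13: α=2, u≡6; β=2, v≡1 (mod 13); (6|13)=-1, (1|13)=+1; sign (−1)^0·-1^2·+1^2 = +1.
(a,b)_∞: sgn(19635)=+, sgn(-374)=−, so +1.
(a,b)_2: α=-18, β=-13; u≡3, v≡5 (mod 8); ε(u)ε(v)=1·0, αω(v)=-18·1, βω(u)=-13·1; sum ≡ 1  ⇒  -1.
(a,b)_5: α=9, u≡2; β=8, v≡4 (mod 5); (2|5)=-1, (4|5)=+1; sign (−1)^0·-1^8·+1^9 = +1.
(a,b)_3: α=-13, u≡2; β=-12, v≡1 (mod 3); (2|3)=-1, (1|3)=+1; sign (−1)^0·-1^-12·+1^-13 = +1.
Ram(19635, -374) = {2, 17}; no ℚ_2-point on the conic.

[2, 17]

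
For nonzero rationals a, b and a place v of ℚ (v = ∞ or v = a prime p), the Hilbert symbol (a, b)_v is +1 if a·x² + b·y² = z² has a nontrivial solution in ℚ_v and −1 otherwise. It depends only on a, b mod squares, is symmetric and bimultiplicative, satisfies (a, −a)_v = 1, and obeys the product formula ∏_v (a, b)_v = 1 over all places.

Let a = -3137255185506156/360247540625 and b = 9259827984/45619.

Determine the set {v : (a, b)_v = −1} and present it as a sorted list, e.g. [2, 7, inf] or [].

[7, 11]

Mod squares: a ≡ -7315, b ≡ 19. Check v ∈ {∞, 2, 3, 5, 7, 11, 13, 19}.
v=5: a=5^-5·(≡3), b=5^0·(≡1) mod 5; (3|5)=-1, (1|5)=+1; (−1)^{-5·0·2}·(-1)^0·(+1)^-5 = +1.
v=3: a=3^20·(≡2), b=3^14·(≡1) mod 3; (2|3)=-1, (1|3)=+1; (−1)^{20·14·1}·(-1)^14·(+1)^20 = +1.
v=2: v_2(a)=2, v_2(b)=4; units ≡ 5, 3 (mod 8); ε·ε+αω+βω = 0·1+2·1+4·1 ≡ 0  ⇒  (a,b)_2 = +1.
v=19: a=19^-3·(≡18), b=19^-1·(≡7) mod 19; (18|19)=-1, (7|19)=+1; (−1)^{-3·-1·9}·(-1)^-1·(+1)^-3 = +1.
v=13: a=13^2·(≡12), b=13^0·(≡2) mod 13; (12|13)=+1, (2|13)=-1; (−1)^{2·0·6}·(+1)^0·(-1)^2 = +1.
v=7: a=7^-5·(≡5), b=7^-4·(≡3) mod 7; (5|7)=-1, (3|7)=-1; (−1)^{-5·-4·3}·(-1)^-4·(-1)^-5 = -1.
v=11: a=11^3·(≡10), b=11^2·(≡10) mod 11; (10|11)=-1, (10|11)=-1; (−1)^{3·2·5}·(-1)^2·(-1)^3 = -1.
v=∞: -7315 < 0 and 19 > 0  ⇒  (a,b)_∞ = +1.
|Ram(-7315, 19)| = 2, even; anisotropic at {7, 11}.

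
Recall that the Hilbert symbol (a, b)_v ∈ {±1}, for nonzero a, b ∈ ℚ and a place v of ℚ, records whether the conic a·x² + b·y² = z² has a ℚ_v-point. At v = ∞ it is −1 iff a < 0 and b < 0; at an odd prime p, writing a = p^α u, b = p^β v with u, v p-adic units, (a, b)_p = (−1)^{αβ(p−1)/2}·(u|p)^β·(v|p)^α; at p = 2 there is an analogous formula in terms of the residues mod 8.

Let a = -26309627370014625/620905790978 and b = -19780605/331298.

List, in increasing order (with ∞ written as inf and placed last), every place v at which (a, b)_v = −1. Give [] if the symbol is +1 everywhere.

[5, inf]

Mod squares: a ≡ -130, b ≡ -10. Check v ∈ {∞, 2, 3, 5, 7, 11, 13, 17, 37}.
v=11: a=11^-2·(≡7), b=11^-2·(≡9) mod 11; (7|11)=-1, (9|11)=+1; (−1)^{-2·-2·5}·(-1)^-2·(+1)^-2 = +1.
v=∞: -130 < 0 and -10 < 0  ⇒  (a,b)_∞ = -1.
v=37: a=37^-6·(≡18), b=37^-2·(≡26) mod 37; (18|37)=-1, (26|37)=+1; (−1)^{-6·-2·18}·(-1)^-2·(+1)^-6 = +1.
v=2: v_2(a)=-1, v_2(b)=-1; units ≡ 7, 3 (mod 8); ε·ε+αω+βω = 1·1+-1·1+-1·0 ≡ 0  ⇒  (a,b)_2 = +1.
v=7: a=7^2·(≡6), b=7^0·(≡1) mod 7; (6|7)=-1, (1|7)=+1; (−1)^{2·0·3}·(-1)^0·(+1)^2 = +1.
v=3: a=3^4·(≡2), b=3^4·(≡2) mod 3; (2|3)=-1, (2|3)=-1; (−1)^{4·4·1}·(-1)^4·(-1)^4 = +1.
v=5: a=5^3·(≡1), b=5^1·(≡3) mod 5; (1|5)=+1, (3|5)=-1; (−1)^{3·1·2}·(+1)^1·(-1)^3 = -1.
v=17: a=17^6·(≡7), b=17^2·(≡7) mod 17; (7|17)=-1, (7|17)=-1; (−1)^{6·2·8}·(-1)^2·(-1)^6 = +1.
v=13: a=13^3·(≡4), b=13^2·(≡12) mod 13; (4|13)=+1, (12|13)=+1; (−1)^{3·2·6}·(+1)^2·(+1)^3 = +1.
Ram(-130, -10) = {5, ∞}; no ℚ_5-point on the conic.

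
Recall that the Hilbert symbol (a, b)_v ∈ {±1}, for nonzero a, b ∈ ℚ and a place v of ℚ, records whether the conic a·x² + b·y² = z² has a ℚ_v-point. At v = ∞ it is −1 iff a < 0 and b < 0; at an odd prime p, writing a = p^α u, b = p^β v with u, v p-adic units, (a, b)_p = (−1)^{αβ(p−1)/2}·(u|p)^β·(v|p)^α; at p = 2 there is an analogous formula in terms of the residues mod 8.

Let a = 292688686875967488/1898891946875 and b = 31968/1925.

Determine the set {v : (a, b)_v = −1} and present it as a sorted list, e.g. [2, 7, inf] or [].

[2, 3, 7, 31]

Mod squares: a ≡ 240870, b ≡ 17094. Check v ∈ {∞, 2, 3, 5, 7, 11, 17, 31, 37}.
v=31: a=31^1·(≡28), b=31^0·(≡23) mod 31; (28|31)=+1, (23|31)=-1; (−1)^{1·0·15}·(+1)^0·(-1)^1 = -1.
v=7: a=7^-3·(≡5), b=7^-1·(≡3) mod 7; (5|7)=-1, (3|7)=-1; (−1)^{-3·-1·3}·(-1)^-1·(-1)^-3 = -1.
v=5: a=5^-5·(≡1), b=5^-2·(≡4) mod 5; (1|5)=+1, (4|5)=+1; (−1)^{-5·-2·2}·(+1)^-2·(+1)^-5 = +1.
v=17: a=17^2·(≡10), b=17^0·(≡2) mod 17; (10|17)=-1, (2|17)=+1; (−1)^{2·0·8}·(-1)^0·(+1)^2 = +1.
v=∞: 240870 > 0 and 17094 > 0  ⇒  (a,b)_∞ = +1.
v=37: a=37^3·(≡20), b=37^1·(≡13) mod 37; (20|37)=-1, (13|37)=-1; (−1)^{3·1·18}·(-1)^1·(-1)^3 = +1.
v=2: v_2(a)=15, v_2(b)=5; units ≡ 3, 3 (mod 8); ε·ε+αω+βω = 1·1+15·1+5·1 ≡ 1  ⇒  (a,b)_2 = -1.
v=11: a=11^-6·(≡9), b=11^-1·(≡9) mod 11; (9|11)=+1, (9|11)=+1; (−1)^{-6·-1·5}·(+1)^-1·(+1)^-6 = +1.
v=3: a=3^9·(≡1), b=3^3·(≡1) mod 3; (1|3)=+1, (1|3)=+1; (−1)^{9·3·1}·(+1)^3·(+1)^9 = -1.
|Ram(240870, 17094)| = 4, even; anisotropic at {2, 3, 7, 31}.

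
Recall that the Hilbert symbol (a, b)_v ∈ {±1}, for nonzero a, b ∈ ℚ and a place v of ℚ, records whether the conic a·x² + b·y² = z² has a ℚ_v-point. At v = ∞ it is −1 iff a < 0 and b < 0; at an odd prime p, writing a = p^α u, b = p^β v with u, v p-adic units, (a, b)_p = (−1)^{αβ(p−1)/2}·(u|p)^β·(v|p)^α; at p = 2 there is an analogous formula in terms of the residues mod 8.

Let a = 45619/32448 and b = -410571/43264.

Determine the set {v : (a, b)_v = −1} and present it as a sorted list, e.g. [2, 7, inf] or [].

(a, b) ≡ (57, -19) mod (ℚ^×)²; places V = {2, 3, 7, 13, 19, ∞}.
(a,b)_7: α=4, u≡4; β=4, v≡1 (mod 7); (4|7)=+1, (1|7)=+1; sign (−1)^0·+1^4·+1^4 = +1.
(a,b)_13: α=-2, u≡8; β=-2, v≡11 (mod 13); (8|13)=-1, (11|13)=-1; sign (−1)^0·-1^-2·-1^-2 = +1.
(a,b)_19: α=1, u≡3; β=1, v≡13 (mod 19); (3|19)=-1, (13|19)=-1; sign (−1)^1·-1^1·-1^1 = -1.
(a,b)_3: α=-1, u≡1; β=2, v≡2 (mod 3); (1|3)=+1, (2|3)=-1; sign (−1)^0·+1^2·-1^-1 = -1.
(a,b)_∞: sgn(57)=+, sgn(-19)=−, so +1.
(a,b)_2: α=-6, β=-8; u≡1, v≡5 (mod 8); ε(u)ε(v)=0·0, αω(v)=-6·1, βω(u)=-8·0; sum ≡ 0  ⇒  +1.
(57, -19 / ℚ) ramifies at {3, 19}: a division algebra.

[3, 19]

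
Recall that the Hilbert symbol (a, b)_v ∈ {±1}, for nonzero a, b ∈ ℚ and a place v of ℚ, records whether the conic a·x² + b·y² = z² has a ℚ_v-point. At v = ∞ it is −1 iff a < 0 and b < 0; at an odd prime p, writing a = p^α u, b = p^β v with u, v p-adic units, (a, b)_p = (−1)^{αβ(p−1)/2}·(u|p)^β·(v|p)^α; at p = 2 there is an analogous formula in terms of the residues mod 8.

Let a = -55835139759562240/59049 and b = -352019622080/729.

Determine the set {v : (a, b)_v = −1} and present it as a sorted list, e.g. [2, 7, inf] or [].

[2, 5, 7, inf]

(a, b) ≡ (-2590, -155) mod (ℚ^×)²; places V = {2, 3, 5, 7, 11, 23, 31, 37, ∞}.
(a,b)_37: α=3, u≡4; β=2, v≡11 (mod 37); (4|37)=+1, (11|37)=+1; sign (−1)^0·+1^2·+1^3 = +1.
(a,b)_2: α=9, β=6; u≡1, v≡5 (mod 8); ε(u)ε(v)=0·0, αω(v)=9·1, βω(u)=6·0; sum ≡ 1  ⇒  -1.
(a,b)_3: α=-10, u≡2; β=-6, v≡1 (mod 3); (2|3)=-1, (1|3)=+1; sign (−1)^0·-1^-6·+1^-10 = +1.
(a,b)_7: α=1, u≡1; β=2, v≡5 (mod 7); (1|7)=+1, (5|7)=-1; sign (−1)^0·+1^2·-1^1 = -1.
(a,b)_23: α=2, u≡4; β=2, v≡13 (mod 23); (4|23)=+1, (13|23)=+1; sign (−1)^0·+1^2·+1^2 = +1.
(a,b)_5: α=1, u≡3; β=1, v≡1 (mod 5); (3|5)=-1, (1|5)=+1; sign (−1)^0·-1^1·+1^1 = -1.
(a,b)_31: α=2, u≡2; β=1, v≡27 (mod 31); (2|31)=+1, (27|31)=-1; sign (−1)^0·+1^1·-1^2 = +1.
(a,b)_∞: sgn(-2590)=−, sgn(-155)=−, so -1.
(a,b)_11: α=2, u≡8; β=0, v≡2 (mod 11); (8|11)=-1, (2|11)=-1; sign (−1)^0·-1^0·-1^2 = +1.
Ram(-2590, -155) = {2, 5, 7, ∞}; no ℚ_2-point on the conic.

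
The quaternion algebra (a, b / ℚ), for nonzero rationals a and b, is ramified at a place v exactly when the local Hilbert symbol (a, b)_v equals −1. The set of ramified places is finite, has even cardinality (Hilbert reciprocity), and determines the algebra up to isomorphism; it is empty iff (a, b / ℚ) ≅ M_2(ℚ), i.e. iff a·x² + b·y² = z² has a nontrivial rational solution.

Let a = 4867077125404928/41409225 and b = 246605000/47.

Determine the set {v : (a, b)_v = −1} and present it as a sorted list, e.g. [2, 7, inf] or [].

[41, 43]

Mod squares: a ≡ 11309946473, b ≡ 4636174. Check v ∈ {∞, 2, 3, 5, 7, 11, 13, 17, 31, 37, 41, 43, 47}.
v=31: a=31^1·(≡23), b=31^1·(≡25) mod 31; (23|31)=-1, (25|31)=+1; (−1)^{1·1·15}·(-1)^1·(+1)^1 = +1.
v=11: a=11^-2·(≡4), b=11^0·(≡5) mod 11; (4|11)=+1, (5|11)=+1; (−1)^{-2·0·5}·(+1)^0·(+1)^-2 = +1.
v=41: a=41^3·(≡38), b=41^0·(≡28) mod 41; (38|41)=-1, (28|41)=-1; (−1)^{3·0·20}·(-1)^0·(-1)^3 = -1.
v=7: a=7^1·(≡1), b=7^0·(≡1) mod 7; (1|7)=+1, (1|7)=+1; (−1)^{1·0·3}·(+1)^0·(+1)^1 = +1.
v=47: a=47^1·(≡30), b=47^-1·(≡42) mod 47; (30|47)=-1, (42|47)=+1; (−1)^{1·-1·23}·(-1)^-1·(+1)^1 = +1.
v=37: a=37^1·(≡20), b=37^1·(≡19) mod 37; (20|37)=-1, (19|37)=-1; (−1)^{1·1·18}·(-1)^1·(-1)^1 = +1.
v=5: a=5^-2·(≡2), b=5^4·(≡4) mod 5; (2|5)=-1, (4|5)=+1; (−1)^{-2·4·2}·(-1)^4·(+1)^-2 = +1.
v=17: a=17^1·(≡16), b=17^0·(≡15) mod 17; (16|17)=+1, (15|17)=+1; (−1)^{1·0·8}·(+1)^0·(+1)^1 = +1.
v=2: v_2(a)=8, v_2(b)=3; units ≡ 1, 7 (mod 8); ε·ε+αω+βω = 0·1+8·0+3·0 ≡ 0  ⇒  (a,b)_2 = +1.
v=13: a=13^-2·(≡5), b=13^0·(≡12) mod 13; (5|13)=-1, (12|13)=+1; (−1)^{-2·0·6}·(-1)^0·(+1)^-2 = +1.
v=∞: 11309946473 > 0 and 4636174 > 0  ⇒  (a,b)_∞ = +1.
v=43: a=43^1·(≡36), b=43^1·(≡1) mod 43; (36|43)=+1, (1|43)=+1; (−1)^{1·1·21}·(+1)^1·(+1)^1 = -1.
v=3: a=3^-4·(≡2), b=3^0·(≡1) mod 3; (2|3)=-1, (1|3)=+1; (−1)^{-4·0·1}·(-1)^0·(+1)^-4 = +1.
|Ram(11309946473, 4636174)| = 2, even; anisotropic at {41, 43}.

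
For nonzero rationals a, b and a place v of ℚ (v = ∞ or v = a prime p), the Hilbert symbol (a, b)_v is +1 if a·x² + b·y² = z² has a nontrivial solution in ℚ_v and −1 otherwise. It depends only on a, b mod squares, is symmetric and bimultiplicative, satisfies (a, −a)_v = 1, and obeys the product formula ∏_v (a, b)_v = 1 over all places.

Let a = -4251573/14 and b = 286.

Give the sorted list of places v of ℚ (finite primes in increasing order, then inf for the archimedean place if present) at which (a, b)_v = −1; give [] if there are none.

(a, b) ≡ (-12502, 286) mod (ℚ^×)²; places V = {2, 3, 7, 11, 13, 19, 23, 47, ∞}.
(a,b)_47: α=1, u≡28; β=0, v≡4 (mod 47); (28|47)=+1, (4|47)=+1; sign (−1)^0·+1^0·+1^1 = +1.
(a,b)_19: α=1, u≡16; β=0, v≡1 (mod 19); (16|19)=+1, (1|19)=+1; sign (−1)^0·+1^0·+1^1 = +1.
(a,b)_2: α=-1, β=1; u≡5, v≡7 (mod 8); ε(u)ε(v)=0·1, αω(v)=-1·0, βω(u)=1·1; sum ≡ 1  ⇒  -1.
(a,b)_23: α=2, u≡19; β=0, v≡10 (mod 23); (19|23)=-1, (10|23)=-1; sign (−1)^0·-1^0·-1^2 = +1.
(a,b)_3: α=2, u≡2; β=0, v≡1 (mod 3); (2|3)=-1, (1|3)=+1; sign (−1)^0·-1^0·+1^2 = +1.
(a,b)_7: α=-1, u≡5; β=0, v≡6 (mod 7); (5|7)=-1, (6|7)=-1; sign (−1)^0·-1^0·-1^-1 = -1.
(a,b)_11: α=0, u≡5; β=1, v≡4 (mod 11); (5|11)=+1, (4|11)=+1; sign (−1)^0·+1^1·+1^0 = +1.
(a,b)_13: α=0, u≡12; β=1, v≡9 (mod 13); (12|13)=+1, (9|13)=+1; sign (−1)^0·+1^1·+1^0 = +1.
(a,b)_∞: sgn(-12502)=−, sgn(286)=+, so +1.
|Ram(-12502, 286)| = 2, even; anisotropic at {2, 7}.

[2, 7]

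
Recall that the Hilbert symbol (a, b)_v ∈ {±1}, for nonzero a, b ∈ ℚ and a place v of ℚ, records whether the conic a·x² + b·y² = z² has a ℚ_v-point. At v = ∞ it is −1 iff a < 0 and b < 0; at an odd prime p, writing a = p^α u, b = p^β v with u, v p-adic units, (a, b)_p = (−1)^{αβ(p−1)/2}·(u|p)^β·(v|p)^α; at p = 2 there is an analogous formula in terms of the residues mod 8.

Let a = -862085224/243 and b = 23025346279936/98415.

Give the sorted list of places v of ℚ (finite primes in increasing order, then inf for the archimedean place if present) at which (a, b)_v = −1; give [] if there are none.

(a, b) ≡ (-462, 2310) mod (ℚ^×)²; places V = {2, 3, 5, 7, 11, 13, ∞}.
(a,b)_13: α=4, u≡6; β=6, v≡9 (mod 13); (6|13)=-1, (9|13)=+1; sign (−1)^0·-1^6·+1^4 = +1.
(a,b)_5: α=0, u≡2; β=-1, v≡2 (mod 5); (2|5)=-1, (2|5)=-1; sign (−1)^0·-1^-1·-1^0 = -1.
(a,b)_11: α=1, u≡8; β=3, v≡9 (mod 11); (8|11)=-1, (9|11)=+1; sign (−1)^1·-1^3·+1^1 = +1.
(a,b)_2: α=3, β=9; u≡1, v≡3 (mod 8); ε(u)ε(v)=0·1, αω(v)=3·1, βω(u)=9·0; sum ≡ 1  ⇒  -1.
(a,b)_7: α=3, u≡2; β=1, v≡4 (mod 7); (2|7)=+1, (4|7)=+1; sign (−1)^1·+1^1·+1^3 = -1.
(a,b)_3: α=-5, u≡2; β=-9, v≡2 (mod 3); (2|3)=-1, (2|3)=-1; sign (−1)^1·-1^-9·-1^-5 = -1.
(a,b)_∞: sgn(-462)=−, sgn(2310)=+, so +1.
(-462, 2310 / ℚ) ramifies at {2, 3, 5, 7}: a division algebra.

[2, 3, 5, 7]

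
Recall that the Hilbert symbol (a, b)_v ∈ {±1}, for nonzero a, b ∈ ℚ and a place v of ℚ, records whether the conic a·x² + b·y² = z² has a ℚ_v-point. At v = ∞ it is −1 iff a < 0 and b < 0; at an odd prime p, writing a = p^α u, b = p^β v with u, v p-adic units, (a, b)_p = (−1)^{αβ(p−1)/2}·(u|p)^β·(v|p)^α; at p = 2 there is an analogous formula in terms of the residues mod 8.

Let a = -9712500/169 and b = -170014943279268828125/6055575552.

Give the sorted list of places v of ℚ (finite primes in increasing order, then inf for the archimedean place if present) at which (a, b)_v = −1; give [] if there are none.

Mod squares: a ≡ -3885, b ≡ -1752135. Check v ∈ {∞, 2, 3, 5, 7, 11, 13, 17, 31, 37, 41}.
v=2: v_2(a)=2, v_2(b)=-14; units ≡ 3, 1 (mod 8); ε·ε+αω+βω = 1·0+2·0+-14·1 ≡ 0  ⇒  (a,b)_2 = +1.
v=∞: -3885 < 0 and -1752135 < 0  ⇒  (a,b)_∞ = -1.
v=41: a=41^0·(≡39), b=41^1·(≡35) mod 41; (39|41)=+1, (35|41)=-1; (−1)^{0·1·20}·(+1)^1·(-1)^0 = +1.
v=17: a=17^0·(≡9), b=17^2·(≡1) mod 17; (9|17)=+1, (1|17)=+1; (−1)^{0·2·8}·(+1)^2·(+1)^0 = +1.
v=37: a=37^1·(≡6), b=37^3·(≡15) mod 37; (6|37)=-1, (15|37)=-1; (−1)^{1·3·18}·(-1)^3·(-1)^1 = +1.
v=5: a=5^5·(≡3), b=5^7·(≡2) mod 5; (3|5)=-1, (2|5)=-1; (−1)^{5·7·2}·(-1)^7·(-1)^5 = +1.
v=11: a=11^0·(≡4), b=11^1·(≡2) mod 11; (4|11)=+1, (2|11)=-1; (−1)^{0·1·5}·(+1)^1·(-1)^0 = +1.
v=13: a=13^-2·(≡8), b=13^-2·(≡8) mod 13; (8|13)=-1, (8|13)=-1; (−1)^{-2·-2·6}·(-1)^-2·(-1)^-2 = +1.
v=31: a=31^0·(≡30), b=31^2·(≡1) mod 31; (30|31)=-1, (1|31)=+1; (−1)^{0·2·15}·(-1)^2·(+1)^0 = +1.
v=7: a=7^1·(≡5), b=7^3·(≡2) mod 7; (5|7)=-1, (2|7)=+1; (−1)^{1·3·3}·(-1)^3·(+1)^1 = +1.
v=3: a=3^1·(≡1), b=3^-7·(≡1) mod 3; (1|3)=+1, (1|3)=+1; (−1)^{1·-7·1}·(+1)^-7·(+1)^1 = -1.
|Ram(-3885, -1752135)| = 2, even; anisotropic at {3, ∞}.

[3, inf]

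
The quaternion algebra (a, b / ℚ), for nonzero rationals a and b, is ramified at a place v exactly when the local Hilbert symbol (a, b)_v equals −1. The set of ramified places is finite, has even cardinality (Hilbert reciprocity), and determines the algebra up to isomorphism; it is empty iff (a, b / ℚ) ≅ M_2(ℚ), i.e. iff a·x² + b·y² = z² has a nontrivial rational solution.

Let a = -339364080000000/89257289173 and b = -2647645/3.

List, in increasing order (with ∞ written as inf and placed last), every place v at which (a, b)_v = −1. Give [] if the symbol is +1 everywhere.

Mod squares: a ≡ -715, b ≡ -15015. Check v ∈ {∞, 2, 3, 5, 7, 11, 13, 23, 41, 43, 47}.
v=3: a=3^6·(≡2), b=3^-1·(≡2) mod 3; (2|3)=-1, (2|3)=-1; (−1)^{6·-1·1}·(-1)^-1·(-1)^6 = -1.
v=11: a=11^1·(≡3), b=11^1·(≡6) mod 11; (3|11)=+1, (6|11)=-1; (−1)^{1·1·5}·(+1)^1·(-1)^1 = +1.
v=41: a=41^-2·(≡20), b=41^0·(≡4) mod 41; (20|41)=+1, (4|41)=+1; (−1)^{-2·0·20}·(+1)^0·(+1)^-2 = +1.
v=∞: -715 < 0 and -15015 < 0  ⇒  (a,b)_∞ = -1.
v=5: a=5^7·(≡2), b=5^1·(≡2) mod 5; (2|5)=-1, (2|5)=-1; (−1)^{7·1·2}·(-1)^1·(-1)^7 = +1.
v=2: v_2(a)=10, v_2(b)=0; units ≡ 5, 1 (mod 8); ε·ε+αω+βω = 0·0+10·0+0·1 ≡ 0  ⇒  (a,b)_2 = +1.
v=43: a=43^-2·(≡38), b=43^0·(≡41) mod 43; (38|43)=+1, (41|43)=+1; (−1)^{-2·0·21}·(+1)^0·(+1)^-2 = +1.
v=7: a=7^0·(≡5), b=7^1·(≡1) mod 7; (5|7)=-1, (1|7)=+1; (−1)^{0·1·3}·(-1)^1·(+1)^0 = -1.
v=47: a=47^-2·(≡14), b=47^0·(≡2) mod 47; (14|47)=+1, (2|47)=+1; (−1)^{-2·0·23}·(+1)^0·(+1)^-2 = +1.
v=23: a=23^2·(≡17), b=23^2·(≡3) mod 23; (17|23)=-1, (3|23)=+1; (−1)^{2·2·11}·(-1)^2·(+1)^2 = +1.
v=13: a=13^-1·(≡10), b=13^1·(≡2) mod 13; (10|13)=+1, (2|13)=-1; (−1)^{-1·1·6}·(+1)^1·(-1)^-1 = -1.
(-715, -15015 / ℚ) ramifies at {3, 7, 13, ∞}: a division algebra.

[3, 7, 13, inf]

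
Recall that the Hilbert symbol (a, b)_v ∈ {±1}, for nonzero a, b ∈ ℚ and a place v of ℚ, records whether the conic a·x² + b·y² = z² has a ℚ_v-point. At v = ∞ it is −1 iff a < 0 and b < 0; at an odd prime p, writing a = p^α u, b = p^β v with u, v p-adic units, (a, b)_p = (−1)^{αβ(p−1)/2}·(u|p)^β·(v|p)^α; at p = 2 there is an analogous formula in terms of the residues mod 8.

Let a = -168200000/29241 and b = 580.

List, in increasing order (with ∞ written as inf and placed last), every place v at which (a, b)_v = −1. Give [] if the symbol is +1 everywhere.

Mod squares: a ≡ -5, b ≡ 145. Check v ∈ {∞, 2, 3, 5, 19, 29}.
v=2: v_2(a)=6, v_2(b)=2; units ≡ 3, 1 (mod 8); ε·ε+αω+βω = 1·0+6·0+2·1 ≡ 0  ⇒  (a,b)_2 = +1.
v=∞: -5 < 0 and 145 > 0  ⇒  (a,b)_∞ = +1.
v=5: a=5^5·(≡1), b=5^1·(≡1) mod 5; (1|5)=+1, (1|5)=+1; (−1)^{5·1·2}·(+1)^1·(+1)^5 = +1.
v=29: a=29^2·(≡24), b=29^1·(≡20) mod 29; (24|29)=+1, (20|29)=+1; (−1)^{2·1·14}·(+1)^1·(+1)^2 = +1.
v=19: a=19^-2·(≡13), b=19^0·(≡10) mod 19; (13|19)=-1, (10|19)=-1; (−1)^{-2·0·9}·(-1)^0·(-1)^-2 = +1.
v=3: a=3^-4·(≡1), b=3^0·(≡1) mod 3; (1|3)=+1, (1|3)=+1; (−1)^{-4·0·1}·(+1)^0·(+1)^-4 = +1.
Ram(a, b) = ∅: the form -5·x² + 145·y² − z² is isotropic over every ℚ_v, so by Hasse–Minkowski it is isotropic over ℚ.

[]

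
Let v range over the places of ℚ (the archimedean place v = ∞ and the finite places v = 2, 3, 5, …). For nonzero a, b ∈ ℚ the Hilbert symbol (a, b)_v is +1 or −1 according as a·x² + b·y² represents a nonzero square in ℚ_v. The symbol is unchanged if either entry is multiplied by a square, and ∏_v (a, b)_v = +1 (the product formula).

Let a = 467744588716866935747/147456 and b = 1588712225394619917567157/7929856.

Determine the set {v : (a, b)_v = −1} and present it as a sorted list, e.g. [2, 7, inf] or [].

[7, 13, 23, 29]

(a, b) ≡ (203, 85813) mod (ℚ^×)²; places V = {2, 3, 7, 11, 13, 19, 23, 29, 41, ∞}.
(a,b)_2: α=-14, β=-16; u≡3, v≡5 (mod 8); ε(u)ε(v)=1·0, αω(v)=-14·1, βω(u)=-16·1; sum ≡ 0  ⇒  +1.
(a,b)_13: α=2, u≡6; β=5, v≡3 (mod 13); (6|13)=-1, (3|13)=+1; sign (−1)^0·-1^5·+1^2 = -1.
(a,b)_19: α=4, u≡13; β=2, v≡16 (mod 19); (13|19)=-1, (16|19)=+1; sign (−1)^0·-1^2·+1^4 = +1.
(a,b)_3: α=-2, u≡2; β=0, v≡1 (mod 3); (2|3)=-1, (1|3)=+1; sign (−1)^0·-1^0·+1^-2 = +1.
(a,b)_7: α=7, u≡1; β=5, v≡1 (mod 7); (1|7)=+1, (1|7)=+1; sign (−1)^1·+1^5·+1^7 = -1.
(a,b)_29: α=1, u≡13; β=2, v≡27 (mod 29); (13|29)=+1, (27|29)=-1; sign (−1)^0·+1^2·-1^1 = -1.
(a,b)_23: α=2, u≡20; β=3, v≡7 (mod 23); (20|23)=-1, (7|23)=-1; sign (−1)^0·-1^3·-1^2 = -1.
(a,b)_∞: sgn(203)=+, sgn(85813)=+, so +1.
(a,b)_11: α=0, u≡9; β=-2, v≡8 (mod 11); (9|11)=+1, (8|11)=-1; sign (−1)^0·+1^-2·-1^0 = +1.
(a,b)_41: α=2, u≡18; β=3, v≡31 (mod 41); (18|41)=+1, (31|41)=+1; sign (−1)^0·+1^3·+1^2 = +1.
|Ram(203, 85813)| = 4, even; anisotropic at {7, 13, 23, 29}.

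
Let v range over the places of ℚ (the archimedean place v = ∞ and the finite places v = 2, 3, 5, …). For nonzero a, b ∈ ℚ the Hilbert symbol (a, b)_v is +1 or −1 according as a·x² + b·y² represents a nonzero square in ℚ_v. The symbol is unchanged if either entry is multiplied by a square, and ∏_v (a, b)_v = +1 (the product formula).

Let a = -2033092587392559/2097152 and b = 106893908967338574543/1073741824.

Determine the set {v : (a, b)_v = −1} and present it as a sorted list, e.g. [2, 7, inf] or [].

[19, 23]

Mod squares: a ≡ -163438, b ≡ 87684487. Check v ∈ {∞, 2, 3, 7, 11, 17, 19, 23, 29, 37}.
v=17: a=17^1·(≡1), b=17^1·(≡2) mod 17; (1|17)=+1, (2|17)=+1; (−1)^{1·1·8}·(+1)^1·(+1)^1 = +1.
v=2: v_2(a)=-21, v_2(b)=-30; units ≡ 1, 7 (mod 8); ε·ε+αω+βω = 0·1+-21·0+-30·0 ≡ 0  ⇒  (a,b)_2 = +1.
v=7: a=7^4·(≡6), b=7^6·(≡2) mod 7; (6|7)=-1, (2|7)=+1; (−1)^{4·6·3}·(-1)^6·(+1)^4 = +1.
v=∞: -163438 < 0 and 87684487 > 0  ⇒  (a,b)_∞ = +1.
v=3: a=3^2·(≡2), b=3^2·(≡1) mod 3; (2|3)=-1, (1|3)=+1; (−1)^{2·2·1}·(-1)^2·(+1)^2 = +1.
v=37: a=37^2·(≡36), b=37^3·(≡16) mod 37; (36|37)=+1, (16|37)=+1; (−1)^{2·3·18}·(+1)^3·(+1)^2 = +1.
v=11: a=11^1·(≡3), b=11^1·(≡7) mod 11; (3|11)=+1, (7|11)=-1; (−1)^{1·1·5}·(+1)^1·(-1)^1 = +1.
v=19: a=19^1·(≡7), b=19^1·(≡9) mod 19; (7|19)=+1, (9|19)=+1; (−1)^{1·1·9}·(+1)^1·(+1)^1 = -1.
v=29: a=29^2·(≡23), b=29^3·(≡20) mod 29; (23|29)=+1, (20|29)=+1; (−1)^{2·3·14}·(+1)^3·(+1)^2 = +1.
v=23: a=23^1·(≡9), b=23^1·(≡13) mod 23; (9|23)=+1, (13|23)=+1; (−1)^{1·1·11}·(+1)^1·(+1)^1 = -1.
(-163438, 87684487 / ℚ) ramifies at {19, 23}: a division algebra.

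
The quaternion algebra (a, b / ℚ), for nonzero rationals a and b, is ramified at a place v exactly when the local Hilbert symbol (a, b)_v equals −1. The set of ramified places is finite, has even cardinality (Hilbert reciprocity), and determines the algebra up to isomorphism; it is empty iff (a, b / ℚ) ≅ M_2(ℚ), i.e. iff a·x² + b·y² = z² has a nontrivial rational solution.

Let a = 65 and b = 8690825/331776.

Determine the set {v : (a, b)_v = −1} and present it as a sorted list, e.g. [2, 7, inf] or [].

[5, 17]

(a, b) ≡ (65, 17) mod (ℚ^×)²; places V = {2, 3, 5, 11, 13, 17, ∞}.
(a,b)_17: α=0, u≡14; β=1, v≡13 (mod 17); (14|17)=-1, (13|17)=+1; sign (−1)^0·-1^1·+1^0 = -1.
(a,b)_∞: sgn(65)=+, sgn(17)=+, so +1.
(a,b)_11: α=0, u≡10; β=2, v≡10 (mod 11); (10|11)=-1, (10|11)=-1; sign (−1)^0·-1^2·-1^0 = +1.
(a,b)_3: α=0, u≡2; β=-4, v≡2 (mod 3); (2|3)=-1, (2|3)=-1; sign (−1)^0·-1^-4·-1^0 = +1.
(a,b)_13: α=1, u≡5; β=2, v≡12 (mod 13); (5|13)=-1, (12|13)=+1; sign (−1)^0·-1^2·+1^1 = +1.
(a,b)_5: α=1, u≡3; β=2, v≡3 (mod 5); (3|5)=-1, (3|5)=-1; sign (−1)^0·-1^2·-1^1 = -1.
(a,b)_2: α=0, β=-12; u≡1, v≡1 (mod 8); ε(u)ε(v)=0·0, αω(v)=0·0, βω(u)=-12·0; sum ≡ 0  ⇒  +1.
|Ram(65, 17)| = 2, even; anisotropic at {5, 17}.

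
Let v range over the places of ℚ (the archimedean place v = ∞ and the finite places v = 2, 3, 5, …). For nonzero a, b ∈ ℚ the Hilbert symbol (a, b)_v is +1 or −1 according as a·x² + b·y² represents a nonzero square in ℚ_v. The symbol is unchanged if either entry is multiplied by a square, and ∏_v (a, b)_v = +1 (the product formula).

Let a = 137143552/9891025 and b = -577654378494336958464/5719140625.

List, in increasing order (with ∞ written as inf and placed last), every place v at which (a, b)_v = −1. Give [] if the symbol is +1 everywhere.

[19, 41]

(a, b) ≡ (13, -435461) mod (ℚ^×)²; places V = {2, 3, 5, 7, 11, 13, 17, 19, 29, 37, 41, 43, ∞}.
(a,b)_43: α=0, u≡25; β=1, v≡13 (mod 43); (25|43)=+1, (13|43)=+1; sign (−1)^0·+1^1·+1^0 = +1.
(a,b)_17: α=-2, u≡16; β=0, v≡10 (mod 17); (16|17)=+1, (10|17)=-1; sign (−1)^0·+1^0·-1^-2 = +1.
(a,b)_2: α=8, β=28; u≡5, v≡3 (mod 8); ε(u)ε(v)=0·1, αω(v)=8·1, βω(u)=28·1; sum ≡ 0  ⇒  +1.
(a,b)_11: α=0, u≡7; β=-4, v≡8 (mod 11); (7|11)=-1, (8|11)=-1; sign (−1)^0·-1^-4·-1^0 = +1.
(a,b)_3: α=0, u≡1; β=4, v≡1 (mod 3); (1|3)=+1, (1|3)=+1; sign (−1)^0·+1^4·+1^0 = +1.
(a,b)_29: α=2, u≡28; β=0, v≡15 (mod 29); (28|29)=+1, (15|29)=-1; sign (−1)^0·+1^0·-1^2 = +1.
(a,b)_∞: sgn(13)=+, sgn(-435461)=−, so +1.
(a,b)_37: α=-2, u≡24; β=0, v≡15 (mod 37); (24|37)=-1, (15|37)=-1; sign (−1)^0·-1^0·-1^-2 = +1.
(a,b)_19: α=0, u≡14; β=3, v≡15 (mod 19); (14|19)=-1, (15|19)=-1; sign (−1)^0·-1^3·-1^0 = -1.
(a,b)_41: α=0, u≡15; β=1, v≡39 (mod 41); (15|41)=-1, (39|41)=+1; sign (−1)^0·-1^1·+1^0 = -1.
(a,b)_5: α=-2, u≡2; β=-8, v≡1 (mod 5); (2|5)=-1, (1|5)=+1; sign (−1)^0·-1^-8·+1^-2 = +1.
(a,b)_7: α=2, u≡6; β=0, v≡4 (mod 7); (6|7)=-1, (4|7)=+1; sign (−1)^0·-1^0·+1^2 = +1.
(a,b)_13: α=1, u≡4; β=3, v≡3 (mod 13); (4|13)=+1, (3|13)=+1; sign (−1)^0·+1^3·+1^1 = +1.
Ram(13, -435461) = {19, 41}; no ℚ_19-point on the conic.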